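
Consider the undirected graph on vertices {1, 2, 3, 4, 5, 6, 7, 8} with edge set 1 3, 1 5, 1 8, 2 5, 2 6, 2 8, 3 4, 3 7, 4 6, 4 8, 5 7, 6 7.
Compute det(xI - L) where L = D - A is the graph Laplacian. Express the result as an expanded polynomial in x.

Reading degrees in the order [1, 2, 3, 4, 5, 6, 7, 8] gives [3, 3, 3, 3, 3, 3, 3, 3]; set D = diag(3, 3, 3, 3, 3, 3, 3, 3) and form L = D - A. L has integer entries, so p(x) = det(xI - L) has integer coefficients. Expanding the determinant yields x^8 - 24x^7 + 240x^6 - 1296x^5 + 4080x^4 - 7488x^3 + 7424x^2 - 3072x. The constant term is 0 because L is singular (the all-ones vector lies in its kernel). The largest eigenvalue, 6, is at most the vertex count 8.

x^8 - 24x^7 + 240x^6 - 1296x^5 + 4080x^4 - 7488x^3 + 7424x^2 - 3072x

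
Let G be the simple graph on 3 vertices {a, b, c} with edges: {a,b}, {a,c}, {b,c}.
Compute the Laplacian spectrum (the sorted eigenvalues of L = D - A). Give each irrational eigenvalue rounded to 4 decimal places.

With the vertex order [a, b, c], the degrees are [2, 2, 2], giving D = diag(2, 2, 2) and L = D - A. Diagonalising L (or applying a numerical eigensolver to the 3x3 matrix) gives the spectrum above. By the matrix-tree theorem the graph has (1/3) * product of the nonzero eigenvalues = 3 spanning trees.

[0, 3, 3]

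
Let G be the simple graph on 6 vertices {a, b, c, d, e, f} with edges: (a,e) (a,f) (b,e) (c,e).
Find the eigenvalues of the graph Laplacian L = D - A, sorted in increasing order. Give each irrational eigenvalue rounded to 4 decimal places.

[0, 0, 0.5188, 1, 2.3111, 4.1701]

With the vertex order [a, b, c, d, e, f], the degrees are [2, 1, 1, 0, 3, 1], giving D = diag(2, 1, 1, 0, 3, 1) and L = D - A. The multiplicity of 0 as a Laplacian eigenvalue equals the number of connected components. The 2 zero eigenvalues correspond to the 2 connected components. The largest eigenvalue, 4.1701, is at most the vertex count 6. There are 2 zeros in the spectrum, matching the 2 components.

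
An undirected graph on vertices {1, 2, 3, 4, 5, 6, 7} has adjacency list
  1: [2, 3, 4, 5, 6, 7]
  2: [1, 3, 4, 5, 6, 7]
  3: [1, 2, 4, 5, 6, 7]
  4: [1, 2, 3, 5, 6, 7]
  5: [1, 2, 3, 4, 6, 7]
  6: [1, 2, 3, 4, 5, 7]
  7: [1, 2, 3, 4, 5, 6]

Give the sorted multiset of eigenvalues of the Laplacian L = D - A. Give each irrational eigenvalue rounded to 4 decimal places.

With the vertex order [1, 2, 3, 4, 5, 6, 7], the degrees are [6, 6, 6, 6, 6, 6, 6], giving D = diag(6, 6, 6, 6, 6, 6, 6) and L = D - A. L is symmetric positive semidefinite, so every eigenvalue is real and nonnegative. The single zero eigenvalue shows the graph is connected. By the matrix-tree theorem the graph has (1/7) * product of the nonzero eigenvalues = 16807 spanning trees. The eigenvalues sum to 42, which equals trace(L) = 2|E|.

[0, 7, 7, 7, 7, 7, 7]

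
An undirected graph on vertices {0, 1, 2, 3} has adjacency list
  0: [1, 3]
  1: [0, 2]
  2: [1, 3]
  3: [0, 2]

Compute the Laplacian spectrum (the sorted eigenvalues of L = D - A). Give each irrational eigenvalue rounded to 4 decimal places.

[0, 2, 2, 4]

Reading degrees in the order [0, 1, 2, 3] gives [2, 2, 2, 2]; set D = diag(2, 2, 2, 2) and form L = D - A. The multiplicity of 0 as a Laplacian eigenvalue equals the number of connected components. The single zero eigenvalue shows the graph is connected. The eigenvalues sum to 8, which equals trace(L) = 2|E|.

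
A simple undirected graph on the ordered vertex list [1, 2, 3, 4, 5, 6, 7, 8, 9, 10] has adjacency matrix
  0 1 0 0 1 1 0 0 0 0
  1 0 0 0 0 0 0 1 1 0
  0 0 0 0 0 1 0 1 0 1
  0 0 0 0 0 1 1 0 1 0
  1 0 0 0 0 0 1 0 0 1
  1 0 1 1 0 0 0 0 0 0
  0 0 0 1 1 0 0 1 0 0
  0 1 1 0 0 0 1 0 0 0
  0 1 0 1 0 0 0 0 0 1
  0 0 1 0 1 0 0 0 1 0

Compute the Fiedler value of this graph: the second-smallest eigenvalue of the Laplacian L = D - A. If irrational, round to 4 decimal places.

With the vertex order [1, 2, 3, 4, 5, 6, 7, 8, 9, 10], the degrees are [3, 3, 3, 3, 3, 3, 3, 3, 3, 3], giving D = diag(3, 3, 3, 3, 3, 3, 3, 3, 3, 3) and L = D - A. The smallest Laplacian eigenvalue is always 0. The next one, lambda_2 = 2, measures how hard the graph is to disconnect: larger values mean better connectivity. The largest eigenvalue, 5, is at most the vertex count 10. The eigenvalues sum to 30, which equals trace(L) = 2|E|.

2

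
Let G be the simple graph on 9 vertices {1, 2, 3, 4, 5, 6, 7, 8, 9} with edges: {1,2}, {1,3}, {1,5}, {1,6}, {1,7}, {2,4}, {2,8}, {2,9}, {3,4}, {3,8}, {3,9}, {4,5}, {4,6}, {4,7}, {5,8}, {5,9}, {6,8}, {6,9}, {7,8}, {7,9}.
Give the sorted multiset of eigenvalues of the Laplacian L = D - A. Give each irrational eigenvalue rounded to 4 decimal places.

[0, 4, 4, 4, 4, 5, 5, 5, 9]

Reading degrees in the order [1, 2, 3, 4, 5, 6, 7, 8, 9] gives [5, 4, 4, 5, 4, 4, 4, 5, 5]; set D = diag(5, 4, 4, 5, 4, 4, 4, 5, 5) and form L = D - A. The multiplicity of 0 as a Laplacian eigenvalue equals the number of connected components. By the matrix-tree theorem the graph has (1/9) * product of the nonzero eigenvalues = 32000 spanning trees.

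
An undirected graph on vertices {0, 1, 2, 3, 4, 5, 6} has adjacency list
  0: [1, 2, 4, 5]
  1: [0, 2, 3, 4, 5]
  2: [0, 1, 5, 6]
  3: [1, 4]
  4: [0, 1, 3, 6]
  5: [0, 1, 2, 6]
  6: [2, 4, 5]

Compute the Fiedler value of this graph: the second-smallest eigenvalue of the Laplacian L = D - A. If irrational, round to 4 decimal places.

Reading degrees in the order [0, 1, 2, 3, 4, 5, 6] gives [4, 5, 4, 2, 4, 4, 3]; set D = diag(4, 5, 4, 2, 4, 4, 3) and form L = D - A. The sorted Laplacian eigenvalues are [0, 1.6864, 3.1640, 4, 5, 5.6636, 6.4860]; the algebraic connectivity is the second entry, 1.6864. The eigenvalues sum to 26, which equals trace(L) = 2|E|. By the matrix-tree theorem the graph has (1/7) * product of the nonzero eigenvalues = 560 spanning trees.

1.6864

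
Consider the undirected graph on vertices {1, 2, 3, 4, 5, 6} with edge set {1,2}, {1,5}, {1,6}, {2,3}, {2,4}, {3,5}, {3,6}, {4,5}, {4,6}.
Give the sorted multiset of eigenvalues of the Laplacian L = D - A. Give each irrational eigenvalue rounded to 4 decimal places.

[0, 3, 3, 3, 3, 6]

Each diagonal entry of L is the vertex degree and each off-diagonal entry is -1 where an edge is present, 0 otherwise; in the order [1, 2, 3, 4, 5, 6] the diagonal is [3, 3, 3, 3, 3, 3]. The multiplicity of 0 as a Laplacian eigenvalue equals the number of connected components.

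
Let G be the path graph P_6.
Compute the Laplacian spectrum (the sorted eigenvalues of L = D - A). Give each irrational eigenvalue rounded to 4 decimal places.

The graph has 6 vertices and degree multiset [2, 2, 2, 2, 1, 1]; D is the diagonal matrix of degrees and L = D - A. L is symmetric positive semidefinite, so every eigenvalue is real and nonnegative. The single zero eigenvalue shows the graph is connected. By the matrix-tree theorem the graph has (1/6) * product of the nonzero eigenvalues = 1 spanning tree. The eigenvalues sum to 10, which equals trace(L) = 2|E|.

[0, 0.2679, 1, 2, 3, 3.7321]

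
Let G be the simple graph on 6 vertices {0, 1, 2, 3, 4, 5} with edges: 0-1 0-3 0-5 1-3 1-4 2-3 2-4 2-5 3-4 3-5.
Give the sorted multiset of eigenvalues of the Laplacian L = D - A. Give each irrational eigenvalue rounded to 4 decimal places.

Reading degrees in the order [0, 1, 2, 3, 4, 5] gives [3, 3, 3, 5, 3, 3]; set D = diag(3, 3, 3, 5, 3, 3) and form L = D - A. The multiplicity of 0 as a Laplacian eigenvalue equals the number of connected components. The single zero eigenvalue shows the graph is connected. There is one zero in the spectrum, matching the 1 component.

[0, 2.3820, 2.3820, 4.6180, 4.6180, 6]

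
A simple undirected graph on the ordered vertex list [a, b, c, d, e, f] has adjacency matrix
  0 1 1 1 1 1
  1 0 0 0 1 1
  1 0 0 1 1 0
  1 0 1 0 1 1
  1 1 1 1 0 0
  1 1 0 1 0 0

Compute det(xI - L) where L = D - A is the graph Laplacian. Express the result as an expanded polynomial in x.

Reading degrees in the order [a, b, c, d, e, f] gives [5, 3, 3, 4, 4, 3]; set D = diag(5, 3, 3, 4, 4, 3) and form L = D - A. Computing det(xI - L) by cofactor expansion (or equivalently via sum-over-permutations) gives x^6 - 22x^5 + 189x^4 - 790x^3 + 1601x^2 - 1254x. The constant term is 0 because L is singular (the all-ones vector lies in its kernel). The largest eigenvalue, 6, is at most the vertex count 6.

x^6 - 22x^5 + 189x^4 - 790x^3 + 1601x^2 - 1254x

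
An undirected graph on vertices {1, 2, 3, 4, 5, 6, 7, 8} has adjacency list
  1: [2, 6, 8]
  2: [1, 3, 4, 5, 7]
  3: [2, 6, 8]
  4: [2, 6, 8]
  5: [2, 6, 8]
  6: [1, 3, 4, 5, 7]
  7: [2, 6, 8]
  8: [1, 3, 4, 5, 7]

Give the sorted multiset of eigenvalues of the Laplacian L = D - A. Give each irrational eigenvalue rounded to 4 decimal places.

With the vertex order [1, 2, 3, 4, 5, 6, 7, 8], the degrees are [3, 5, 3, 3, 3, 5, 3, 5], giving D = diag(3, 5, 3, 3, 3, 5, 3, 5) and L = D - A. L is symmetric positive semidefinite, so every eigenvalue is real and nonnegative. The single zero eigenvalue shows the graph is connected. The largest eigenvalue, 8, is at most the vertex count 8.

[0, 3, 3, 3, 3, 5, 5, 8]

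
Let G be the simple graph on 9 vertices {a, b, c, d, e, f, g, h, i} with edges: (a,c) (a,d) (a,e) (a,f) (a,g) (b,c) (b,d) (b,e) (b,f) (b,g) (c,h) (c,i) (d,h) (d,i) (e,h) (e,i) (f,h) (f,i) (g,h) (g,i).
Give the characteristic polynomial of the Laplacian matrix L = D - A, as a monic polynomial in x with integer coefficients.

x^9 - 40x^8 + 690x^7 - 6720x^6 + 40485x^5 - 154704x^4 + 366560x^3 - 492800x^2 + 288000x

Each diagonal entry of L is the vertex degree and each off-diagonal entry is -1 where an edge is present, 0 otherwise; in the order [a, b, c, d, e, f, g, h, i] the diagonal is [5, 5, 4, 4, 4, 4, 4, 5, 5]. The eigenvalues of L are [0, 4, 4, 4, 4, 5, 5, 5, 9]; the characteristic polynomial is the product of (x - lambda_i), which multiplies out to x^9 - 40x^8 + 690x^7 - 6720x^6 + 40485x^5 - 154704x^4 + 366560x^3 - 492800x^2 + 288000x. The constant term is 0 because L is singular (the all-ones vector lies in its kernel). By the matrix-tree theorem the graph has (1/9) * product of the nonzero eigenvalues = 32000 spanning trees.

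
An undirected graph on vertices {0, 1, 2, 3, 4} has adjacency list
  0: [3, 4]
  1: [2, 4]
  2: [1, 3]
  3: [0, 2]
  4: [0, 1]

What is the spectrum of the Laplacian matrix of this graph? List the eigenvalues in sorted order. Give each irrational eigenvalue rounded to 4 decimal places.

Each diagonal entry of L is the vertex degree and each off-diagonal entry is -1 where an edge is present, 0 otherwise; in the order [0, 1, 2, 3, 4] the diagonal is [2, 2, 2, 2, 2]. Diagonalising L (or applying a numerical eigensolver to the 5x5 matrix) gives the spectrum above. The single zero eigenvalue shows the graph is connected. The largest eigenvalue, 3.6180, is at most the vertex count 5. There is one zero in the spectrum, matching the 1 component.

[0, 1.3820, 1.3820, 3.6180, 3.6180]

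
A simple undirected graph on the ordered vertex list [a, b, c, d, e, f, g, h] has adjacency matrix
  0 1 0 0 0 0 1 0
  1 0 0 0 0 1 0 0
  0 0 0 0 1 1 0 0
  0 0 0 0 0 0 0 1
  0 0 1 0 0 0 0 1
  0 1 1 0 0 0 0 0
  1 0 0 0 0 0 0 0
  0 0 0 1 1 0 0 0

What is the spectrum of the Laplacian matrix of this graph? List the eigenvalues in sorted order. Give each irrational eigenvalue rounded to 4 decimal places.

[0, 0.1522, 0.5858, 1.2346, 2, 2.7654, 3.4142, 3.8478]

Each diagonal entry of L is the vertex degree and each off-diagonal entry is -1 where an edge is present, 0 otherwise; in the order [a, b, c, d, e, f, g, h] the diagonal is [2, 2, 2, 1, 2, 2, 1, 2]. L is symmetric positive semidefinite, so every eigenvalue is real and nonnegative. The single zero eigenvalue shows the graph is connected. The eigenvalues sum to 14, which equals trace(L) = 2|E|.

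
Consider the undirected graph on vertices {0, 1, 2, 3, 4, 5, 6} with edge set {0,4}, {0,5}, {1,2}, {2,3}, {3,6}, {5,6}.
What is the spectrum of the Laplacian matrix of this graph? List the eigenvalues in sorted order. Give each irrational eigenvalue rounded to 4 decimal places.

[0, 0.1981, 0.7530, 1.5550, 2.4450, 3.2470, 3.8019]

Reading degrees in the order [0, 1, 2, 3, 4, 5, 6] gives [2, 1, 2, 2, 1, 2, 2]; set D = diag(2, 1, 2, 2, 1, 2, 2) and form L = D - A. L is symmetric positive semidefinite, so every eigenvalue is real and nonnegative. The single zero eigenvalue shows the graph is connected. By the matrix-tree theorem the graph has (1/7) * product of the nonzero eigenvalues = 1 spanning tree.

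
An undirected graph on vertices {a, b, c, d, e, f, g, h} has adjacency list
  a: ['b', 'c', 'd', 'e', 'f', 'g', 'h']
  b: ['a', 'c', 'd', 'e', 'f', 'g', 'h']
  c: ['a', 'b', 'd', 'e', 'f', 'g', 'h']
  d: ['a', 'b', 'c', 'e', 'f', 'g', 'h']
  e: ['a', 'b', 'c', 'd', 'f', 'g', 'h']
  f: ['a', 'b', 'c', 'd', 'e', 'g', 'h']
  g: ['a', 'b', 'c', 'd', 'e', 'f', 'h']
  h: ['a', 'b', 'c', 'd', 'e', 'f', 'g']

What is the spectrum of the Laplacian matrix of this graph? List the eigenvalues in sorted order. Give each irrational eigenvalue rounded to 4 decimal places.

[0, 8, 8, 8, 8, 8, 8, 8]

Reading degrees in the order [a, b, c, d, e, f, g, h] gives [7, 7, 7, 7, 7, 7, 7, 7]; set D = diag(7, 7, 7, 7, 7, 7, 7, 7) and form L = D - A. Since every row of L sums to 0, the all-ones vector is in the kernel and 0 is an eigenvalue. The largest eigenvalue, 8, is at most the vertex count 8. There is one zero in the spectrum, matching the 1 component.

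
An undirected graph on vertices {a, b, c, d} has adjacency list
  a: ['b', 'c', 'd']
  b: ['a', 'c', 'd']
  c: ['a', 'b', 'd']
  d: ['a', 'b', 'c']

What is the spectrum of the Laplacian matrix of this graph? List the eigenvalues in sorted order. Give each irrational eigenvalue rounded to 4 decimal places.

With the vertex order [a, b, c, d], the degrees are [3, 3, 3, 3], giving D = diag(3, 3, 3, 3) and L = D - A. The multiplicity of 0 as a Laplacian eigenvalue equals the number of connected components.

[0, 4, 4, 4]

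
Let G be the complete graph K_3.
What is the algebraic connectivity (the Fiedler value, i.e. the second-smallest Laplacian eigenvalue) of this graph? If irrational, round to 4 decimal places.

The graph has 3 vertices and degree multiset [2, 2, 2]; D is the diagonal matrix of degrees and L = D - A. The sorted Laplacian eigenvalues are [0, 3, 3]; the algebraic connectivity is the second entry, 3. The largest eigenvalue, 3, is at most the vertex count 3.

3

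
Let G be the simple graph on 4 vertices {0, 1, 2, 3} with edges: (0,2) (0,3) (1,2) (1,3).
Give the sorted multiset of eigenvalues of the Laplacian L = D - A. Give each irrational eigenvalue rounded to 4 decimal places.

Reading degrees in the order [0, 1, 2, 3] gives [2, 2, 2, 2]; set D = diag(2, 2, 2, 2) and form L = D - A. The multiplicity of 0 as a Laplacian eigenvalue equals the number of connected components. The largest eigenvalue, 4, is at most the vertex count 4. There is one zero in the spectrum, matching the 1 component.

[0, 2, 2, 4]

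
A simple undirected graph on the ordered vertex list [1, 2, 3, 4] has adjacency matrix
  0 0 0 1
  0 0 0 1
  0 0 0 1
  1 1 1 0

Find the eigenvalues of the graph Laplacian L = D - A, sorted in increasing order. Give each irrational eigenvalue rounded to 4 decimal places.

[0, 1, 1, 4]

Each diagonal entry of L is the vertex degree and each off-diagonal entry is -1 where an edge is present, 0 otherwise; in the order [1, 2, 3, 4] the diagonal is [1, 1, 1, 3]. L is symmetric positive semidefinite, so every eigenvalue is real and nonnegative. The eigenvalues sum to 6, which equals trace(L) = 2|E|.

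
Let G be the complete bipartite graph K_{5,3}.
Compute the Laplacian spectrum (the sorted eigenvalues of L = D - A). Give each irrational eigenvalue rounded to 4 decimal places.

[0, 3, 3, 3, 3, 5, 5, 8]

The graph has 8 vertices and degree multiset [5, 5, 5, 3, 3, 3, 3, 3]; D is the diagonal matrix of degrees and L = D - A. The multiplicity of 0 as a Laplacian eigenvalue equals the number of connected components. There is one zero in the spectrum, matching the 1 component.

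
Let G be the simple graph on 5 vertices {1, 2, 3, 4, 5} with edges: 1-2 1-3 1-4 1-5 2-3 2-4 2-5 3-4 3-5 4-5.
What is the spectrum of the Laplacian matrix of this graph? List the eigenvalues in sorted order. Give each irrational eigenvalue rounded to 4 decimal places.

[0, 5, 5, 5, 5]

Each diagonal entry of L is the vertex degree and each off-diagonal entry is -1 where an edge is present, 0 otherwise; in the order [1, 2, 3, 4, 5] the diagonal is [4, 4, 4, 4, 4]. Diagonalising L (or applying a numerical eigensolver to the 5x5 matrix) gives the spectrum above. The largest eigenvalue, 5, is at most the vertex count 5. The eigenvalues sum to 20, which equals trace(L) = 2|E|.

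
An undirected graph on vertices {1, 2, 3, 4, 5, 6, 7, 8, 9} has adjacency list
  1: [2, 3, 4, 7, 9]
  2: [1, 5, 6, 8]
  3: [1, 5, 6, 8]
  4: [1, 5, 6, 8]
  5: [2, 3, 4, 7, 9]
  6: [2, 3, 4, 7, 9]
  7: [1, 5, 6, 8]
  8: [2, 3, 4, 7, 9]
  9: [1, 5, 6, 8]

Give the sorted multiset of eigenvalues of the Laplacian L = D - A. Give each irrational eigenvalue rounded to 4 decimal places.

Each diagonal entry of L is the vertex degree and each off-diagonal entry is -1 where an edge is present, 0 otherwise; in the order [1, 2, 3, 4, 5, 6, 7, 8, 9] the diagonal is [5, 4, 4, 4, 5, 5, 4, 5, 4]. The multiplicity of 0 as a Laplacian eigenvalue equals the number of connected components. The single zero eigenvalue shows the graph is connected.

[0, 4, 4, 4, 4, 5, 5, 5, 9]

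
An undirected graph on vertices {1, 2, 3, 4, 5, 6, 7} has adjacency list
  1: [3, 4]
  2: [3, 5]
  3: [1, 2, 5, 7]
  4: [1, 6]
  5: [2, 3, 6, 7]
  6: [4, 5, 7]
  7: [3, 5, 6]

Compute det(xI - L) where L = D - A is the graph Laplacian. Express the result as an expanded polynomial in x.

With the vertex order [1, 2, 3, 4, 5, 6, 7], the degrees are [2, 2, 4, 2, 4, 3, 3], giving D = diag(2, 2, 4, 2, 4, 3, 3) and L = D - A. L has integer entries, so p(x) = det(xI - L) has integer coefficients. Expanding the determinant yields x^7 - 20x^6 + 159x^5 - 638x^4 + 1351x^3 - 1420x^2 + 574x. The constant term is 0 because L is singular (the all-ones vector lies in its kernel). The largest eigenvalue, 5.4142, is at most the vertex count 7. The eigenvalues sum to 20, which equals trace(L) = 2|E|.

x^7 - 20x^6 + 159x^5 - 638x^4 + 1351x^3 - 1420x^2 + 574x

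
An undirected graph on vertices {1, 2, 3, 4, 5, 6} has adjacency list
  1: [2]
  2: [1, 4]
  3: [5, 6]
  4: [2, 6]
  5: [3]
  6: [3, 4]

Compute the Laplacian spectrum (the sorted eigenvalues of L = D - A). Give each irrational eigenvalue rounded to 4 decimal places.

Reading degrees in the order [1, 2, 3, 4, 5, 6] gives [1, 2, 2, 2, 1, 2]; set D = diag(1, 2, 2, 2, 1, 2) and form L = D - A. Diagonalising L (or applying a numerical eigensolver to the 6x6 matrix) gives the spectrum above. The largest eigenvalue, 3.7321, is at most the vertex count 6.

[0, 0.2679, 1, 2, 3, 3.7321]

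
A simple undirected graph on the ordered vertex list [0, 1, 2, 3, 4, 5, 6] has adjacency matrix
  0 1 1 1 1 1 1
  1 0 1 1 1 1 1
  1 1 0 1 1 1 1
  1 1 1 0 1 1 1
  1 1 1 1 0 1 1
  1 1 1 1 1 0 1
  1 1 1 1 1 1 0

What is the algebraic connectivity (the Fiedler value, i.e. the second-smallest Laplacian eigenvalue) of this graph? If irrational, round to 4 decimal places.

7

Each diagonal entry of L is the vertex degree and each off-diagonal entry is -1 where an edge is present, 0 otherwise; in the order [0, 1, 2, 3, 4, 5, 6] the diagonal is [6, 6, 6, 6, 6, 6, 6]. Computing the eigenvalues of L and sorting gives [0, 7, 7, 7, 7, 7, 7]. The Fiedler value lambda_2 = 7 is strictly positive, so the graph is connected. The largest eigenvalue, 7, is at most the vertex count 7. There is one zero in the spectrum, matching the 1 component.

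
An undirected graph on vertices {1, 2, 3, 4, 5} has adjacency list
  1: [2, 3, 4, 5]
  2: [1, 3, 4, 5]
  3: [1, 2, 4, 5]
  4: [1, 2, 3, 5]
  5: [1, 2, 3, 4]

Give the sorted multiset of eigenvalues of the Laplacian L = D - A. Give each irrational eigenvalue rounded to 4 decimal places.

Each diagonal entry of L is the vertex degree and each off-diagonal entry is -1 where an edge is present, 0 otherwise; in the order [1, 2, 3, 4, 5] the diagonal is [4, 4, 4, 4, 4]. L is symmetric positive semidefinite, so every eigenvalue is real and nonnegative. There is one zero in the spectrum, matching the 1 component.

[0, 5, 5, 5, 5]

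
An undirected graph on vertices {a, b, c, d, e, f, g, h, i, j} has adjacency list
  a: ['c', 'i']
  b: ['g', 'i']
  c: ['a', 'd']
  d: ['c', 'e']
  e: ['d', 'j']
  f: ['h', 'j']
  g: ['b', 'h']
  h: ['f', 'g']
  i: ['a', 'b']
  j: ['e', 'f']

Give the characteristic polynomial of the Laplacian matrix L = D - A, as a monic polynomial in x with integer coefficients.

x^10 - 20x^9 + 170x^8 - 800x^7 + 2275x^6 - 4004x^5 + 4290x^4 - 2640x^3 + 825x^2 - 100x

Reading degrees in the order [a, b, c, d, e, f, g, h, i, j] gives [2, 2, 2, 2, 2, 2, 2, 2, 2, 2]; set D = diag(2, 2, 2, 2, 2, 2, 2, 2, 2, 2) and form L = D - A. L has integer entries, so p(x) = det(xI - L) has integer coefficients. Expanding the determinant yields x^10 - 20x^9 + 170x^8 - 800x^7 + 2275x^6 - 4004x^5 + 4290x^4 - 2640x^3 + 825x^2 - 100x. The constant term is 0 because L is singular (the all-ones vector lies in its kernel). By the matrix-tree theorem the graph has (1/10) * product of the nonzero eigenvalues = 10 spanning trees. There is one zero in the spectrum, matching the 1 component.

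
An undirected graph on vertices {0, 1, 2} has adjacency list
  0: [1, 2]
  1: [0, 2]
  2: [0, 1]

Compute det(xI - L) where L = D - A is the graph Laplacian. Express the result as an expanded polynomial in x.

x^3 - 6x^2 + 9x

Each diagonal entry of L is the vertex degree and each off-diagonal entry is -1 where an edge is present, 0 otherwise; in the order [0, 1, 2] the diagonal is [2, 2, 2]. L has integer entries, so p(x) = det(xI - L) has integer coefficients. Expanding the determinant yields x^3 - 6x^2 + 9x. The coefficient of x^2 equals -trace(L) = -6, matching the sum of degrees. By the matrix-tree theorem the graph has (1/3) * product of the nonzero eigenvalues = 3 spanning trees.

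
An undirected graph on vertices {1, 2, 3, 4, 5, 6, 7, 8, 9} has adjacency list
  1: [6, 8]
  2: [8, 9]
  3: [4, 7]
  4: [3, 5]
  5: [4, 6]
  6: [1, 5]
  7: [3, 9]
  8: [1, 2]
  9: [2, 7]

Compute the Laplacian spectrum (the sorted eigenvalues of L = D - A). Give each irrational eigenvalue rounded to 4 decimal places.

Each diagonal entry of L is the vertex degree and each off-diagonal entry is -1 where an edge is present, 0 otherwise; in the order [1, 2, 3, 4, 5, 6, 7, 8, 9] the diagonal is [2, 2, 2, 2, 2, 2, 2, 2, 2]. Diagonalising L (or applying a numerical eigensolver to the 9x9 matrix) gives the spectrum above. The eigenvalues sum to 18, which equals trace(L) = 2|E|.

[0, 0.4679, 0.4679, 1.6527, 1.6527, 3, 3, 3.8794, 3.8794]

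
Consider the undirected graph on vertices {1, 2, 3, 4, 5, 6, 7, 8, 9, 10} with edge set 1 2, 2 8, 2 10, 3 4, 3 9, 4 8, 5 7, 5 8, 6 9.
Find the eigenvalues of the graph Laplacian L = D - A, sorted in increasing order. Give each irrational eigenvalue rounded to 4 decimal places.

[0, 0.1566, 0.3280, 0.8452, 1, 1.7534, 2.4520, 3.1820, 3.5756, 4.7070]

Each diagonal entry of L is the vertex degree and each off-diagonal entry is -1 where an edge is present, 0 otherwise; in the order [1, 2, 3, 4, 5, 6, 7, 8, 9, 10] the diagonal is [1, 3, 2, 2, 2, 1, 1, 3, 2, 1]. The multiplicity of 0 as a Laplacian eigenvalue equals the number of connected components. The largest eigenvalue, 4.7070, is at most the vertex count 10. There is one zero in the spectrum, matching the 1 component.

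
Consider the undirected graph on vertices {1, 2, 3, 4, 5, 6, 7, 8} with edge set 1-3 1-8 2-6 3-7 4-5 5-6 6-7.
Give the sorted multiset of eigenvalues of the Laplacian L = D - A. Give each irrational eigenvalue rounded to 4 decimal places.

With the vertex order [1, 2, 3, 4, 5, 6, 7, 8], the degrees are [2, 1, 2, 1, 2, 3, 2, 1], giving D = diag(2, 1, 2, 1, 2, 3, 2, 1) and L = D - A. The multiplicity of 0 as a Laplacian eigenvalue equals the number of connected components. By the matrix-tree theorem the graph has (1/8) * product of the nonzero eigenvalues = 1 spanning tree.

[0, 0.1864, 0.5858, 1, 2, 2.4707, 3.4142, 4.3429]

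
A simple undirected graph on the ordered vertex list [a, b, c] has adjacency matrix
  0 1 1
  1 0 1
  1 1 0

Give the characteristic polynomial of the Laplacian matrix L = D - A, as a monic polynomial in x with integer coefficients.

Each diagonal entry of L is the vertex degree and each off-diagonal entry is -1 where an edge is present, 0 otherwise; in the order [a, b, c] the diagonal is [2, 2, 2]. The eigenvalues of L are [0, 3, 3]; the characteristic polynomial is the product of (x - lambda_i), which multiplies out to x^3 - 6x^2 + 9x. Since p(0) = det(-L) = 0, x divides p(x). By the matrix-tree theorem the graph has (1/3) * product of the nonzero eigenvalues = 3 spanning trees.

x^3 - 6x^2 + 9x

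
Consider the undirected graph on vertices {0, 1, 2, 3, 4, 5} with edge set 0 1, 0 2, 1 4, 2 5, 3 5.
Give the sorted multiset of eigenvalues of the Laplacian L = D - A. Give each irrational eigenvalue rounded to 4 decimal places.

[0, 0.2679, 1, 2, 3, 3.7321]

With the vertex order [0, 1, 2, 3, 4, 5], the degrees are [2, 2, 2, 1, 1, 2], giving D = diag(2, 2, 2, 1, 1, 2) and L = D - A. Diagonalising L (or applying a numerical eigensolver to the 6x6 matrix) gives the spectrum above. The largest eigenvalue, 3.7321, is at most the vertex count 6.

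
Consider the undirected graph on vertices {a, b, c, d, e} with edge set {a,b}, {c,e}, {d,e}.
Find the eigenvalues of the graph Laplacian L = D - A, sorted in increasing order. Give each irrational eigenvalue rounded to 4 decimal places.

With the vertex order [a, b, c, d, e], the degrees are [1, 1, 1, 1, 2], giving D = diag(1, 1, 1, 1, 2) and L = D - A. L is symmetric positive semidefinite, so every eigenvalue is real and nonnegative. The 2 zero eigenvalues correspond to the 2 connected components. There are 2 zeros in the spectrum, matching the 2 components. The eigenvalues sum to 6, which equals trace(L) = 2|E|.

[0, 0, 1, 2, 3]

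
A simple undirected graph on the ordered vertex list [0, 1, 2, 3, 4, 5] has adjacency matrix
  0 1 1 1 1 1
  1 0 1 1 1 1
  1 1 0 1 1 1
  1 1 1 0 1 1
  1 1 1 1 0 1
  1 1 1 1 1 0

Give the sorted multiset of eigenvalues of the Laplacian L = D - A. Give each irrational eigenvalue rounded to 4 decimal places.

Reading degrees in the order [0, 1, 2, 3, 4, 5] gives [5, 5, 5, 5, 5, 5]; set D = diag(5, 5, 5, 5, 5, 5) and form L = D - A. L is symmetric positive semidefinite, so every eigenvalue is real and nonnegative. There is one zero in the spectrum, matching the 1 component. The largest eigenvalue, 6, is at most the vertex count 6.

[0, 6, 6, 6, 6, 6]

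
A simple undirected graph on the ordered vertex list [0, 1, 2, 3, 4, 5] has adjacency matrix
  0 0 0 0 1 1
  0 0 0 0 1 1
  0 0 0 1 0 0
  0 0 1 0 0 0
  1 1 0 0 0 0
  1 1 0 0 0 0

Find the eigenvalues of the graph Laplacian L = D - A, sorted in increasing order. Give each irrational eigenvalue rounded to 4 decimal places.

[0, 0, 2, 2, 2, 4]

Reading degrees in the order [0, 1, 2, 3, 4, 5] gives [2, 2, 1, 1, 2, 2]; set D = diag(2, 2, 1, 1, 2, 2) and form L = D - A. Since every row of L sums to 0, the all-ones vector is in the kernel and 0 is an eigenvalue. The 2 zero eigenvalues correspond to the 2 connected components. The largest eigenvalue, 4, is at most the vertex count 6.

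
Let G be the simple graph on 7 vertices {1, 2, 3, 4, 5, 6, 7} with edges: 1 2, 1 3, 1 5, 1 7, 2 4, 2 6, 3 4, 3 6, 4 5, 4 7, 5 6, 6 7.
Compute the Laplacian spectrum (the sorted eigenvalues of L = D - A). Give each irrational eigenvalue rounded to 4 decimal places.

Each diagonal entry of L is the vertex degree and each off-diagonal entry is -1 where an edge is present, 0 otherwise; in the order [1, 2, 3, 4, 5, 6, 7] the diagonal is [4, 3, 3, 4, 3, 4, 3]. The multiplicity of 0 as a Laplacian eigenvalue equals the number of connected components.

[0, 3, 3, 3, 4, 4, 7]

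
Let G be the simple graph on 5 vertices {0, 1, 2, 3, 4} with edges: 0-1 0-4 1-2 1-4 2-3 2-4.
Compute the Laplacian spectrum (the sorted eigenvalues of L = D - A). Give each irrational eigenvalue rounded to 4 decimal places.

Reading degrees in the order [0, 1, 2, 3, 4] gives [2, 3, 3, 1, 3]; set D = diag(2, 3, 3, 1, 3) and form L = D - A. Diagonalising L (or applying a numerical eigensolver to the 5x5 matrix) gives the spectrum above.

[0, 0.8299, 2.6889, 4, 4.4812]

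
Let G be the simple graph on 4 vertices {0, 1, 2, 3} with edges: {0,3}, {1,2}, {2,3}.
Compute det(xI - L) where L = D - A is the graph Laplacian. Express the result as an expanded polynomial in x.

Reading degrees in the order [0, 1, 2, 3] gives [1, 1, 2, 2]; set D = diag(1, 1, 2, 2) and form L = D - A. L has integer entries, so p(x) = det(xI - L) has integer coefficients. Expanding the determinant yields x^4 - 6x^3 + 10x^2 - 4x. The coefficient of x^3 equals -trace(L) = -6, matching the sum of degrees.

x^4 - 6x^3 + 10x^2 - 4x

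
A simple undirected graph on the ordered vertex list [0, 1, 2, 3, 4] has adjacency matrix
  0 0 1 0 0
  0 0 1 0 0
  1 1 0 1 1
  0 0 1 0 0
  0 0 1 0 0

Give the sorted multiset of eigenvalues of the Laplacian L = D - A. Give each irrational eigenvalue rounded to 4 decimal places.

[0, 1, 1, 1, 5]

Each diagonal entry of L is the vertex degree and each off-diagonal entry is -1 where an edge is present, 0 otherwise; in the order [0, 1, 2, 3, 4] the diagonal is [1, 1, 4, 1, 1]. Since every row of L sums to 0, the all-ones vector is in the kernel and 0 is an eigenvalue. By the matrix-tree theorem the graph has (1/5) * product of the nonzero eigenvalues = 1 spanning tree.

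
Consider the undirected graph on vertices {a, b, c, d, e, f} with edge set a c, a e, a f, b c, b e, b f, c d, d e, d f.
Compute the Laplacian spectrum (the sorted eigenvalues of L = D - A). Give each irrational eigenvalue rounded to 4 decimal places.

[0, 3, 3, 3, 3, 6]

Each diagonal entry of L is the vertex degree and each off-diagonal entry is -1 where an edge is present, 0 otherwise; in the order [a, b, c, d, e, f] the diagonal is [3, 3, 3, 3, 3, 3]. The multiplicity of 0 as a Laplacian eigenvalue equals the number of connected components. By the matrix-tree theorem the graph has (1/6) * product of the nonzero eigenvalues = 81 spanning trees.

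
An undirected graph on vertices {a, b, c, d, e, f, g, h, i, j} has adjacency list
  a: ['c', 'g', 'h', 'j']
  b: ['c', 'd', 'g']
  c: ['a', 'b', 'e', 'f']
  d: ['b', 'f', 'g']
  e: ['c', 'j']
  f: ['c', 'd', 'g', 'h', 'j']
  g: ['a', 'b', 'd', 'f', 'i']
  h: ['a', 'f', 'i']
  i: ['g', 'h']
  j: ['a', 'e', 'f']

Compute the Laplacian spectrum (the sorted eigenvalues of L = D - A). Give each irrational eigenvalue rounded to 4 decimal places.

[0, 1.1298, 1.5529, 2.5762, 3.1794, 3.5866, 4.3554, 4.6315, 5.5104, 7.4779]

Reading degrees in the order [a, b, c, d, e, f, g, h, i, j] gives [4, 3, 4, 3, 2, 5, 5, 3, 2, 3]; set D = diag(4, 3, 4, 3, 2, 5, 5, 3, 2, 3) and form L = D - A. Diagonalising L (or applying a numerical eigensolver to the 10x10 matrix) gives the spectrum above. The single zero eigenvalue shows the graph is connected.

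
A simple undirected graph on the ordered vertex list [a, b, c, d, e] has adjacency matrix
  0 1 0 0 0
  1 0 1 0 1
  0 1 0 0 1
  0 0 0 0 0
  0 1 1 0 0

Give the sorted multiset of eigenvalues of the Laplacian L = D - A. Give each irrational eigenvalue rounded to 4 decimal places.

[0, 0, 1, 3, 4]

With the vertex order [a, b, c, d, e], the degrees are [1, 3, 2, 0, 2], giving D = diag(1, 3, 2, 0, 2) and L = D - A. Since every row of L sums to 0, the all-ones vector is in the kernel and 0 is an eigenvalue. The 2 zero eigenvalues correspond to the 2 connected components. There are 2 zeros in the spectrum, matching the 2 components.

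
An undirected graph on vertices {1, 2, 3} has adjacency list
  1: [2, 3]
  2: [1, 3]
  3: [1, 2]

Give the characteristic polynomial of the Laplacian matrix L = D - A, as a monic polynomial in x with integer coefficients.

Reading degrees in the order [1, 2, 3] gives [2, 2, 2]; set D = diag(2, 2, 2) and form L = D - A. Computing det(xI - L) by cofactor expansion (or equivalently via sum-over-permutations) gives x^3 - 6x^2 + 9x. Since p(0) = det(-L) = 0, x divides p(x). The largest eigenvalue, 3, is at most the vertex count 3.

x^3 - 6x^2 + 9x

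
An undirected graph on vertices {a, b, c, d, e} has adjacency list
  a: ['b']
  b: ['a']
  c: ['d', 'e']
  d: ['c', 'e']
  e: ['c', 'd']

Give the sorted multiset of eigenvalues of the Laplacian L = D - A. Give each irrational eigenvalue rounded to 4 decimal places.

[0, 0, 2, 3, 3]

With the vertex order [a, b, c, d, e], the degrees are [1, 1, 2, 2, 2], giving D = diag(1, 1, 2, 2, 2) and L = D - A. Since every row of L sums to 0, the all-ones vector is in the kernel and 0 is an eigenvalue. The 2 zero eigenvalues correspond to the 2 connected components. The largest eigenvalue, 3, is at most the vertex count 5. The eigenvalues sum to 8, which equals trace(L) = 2|E|.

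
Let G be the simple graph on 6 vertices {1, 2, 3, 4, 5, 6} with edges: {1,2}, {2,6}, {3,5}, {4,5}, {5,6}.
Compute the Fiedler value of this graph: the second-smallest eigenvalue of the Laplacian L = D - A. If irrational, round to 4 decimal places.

Each diagonal entry of L is the vertex degree and each off-diagonal entry is -1 where an edge is present, 0 otherwise; in the order [1, 2, 3, 4, 5, 6] the diagonal is [1, 2, 1, 1, 3, 2]. The sorted Laplacian eigenvalues are [0, 0.3249, 1, 1.4608, 3, 4.2143]; the algebraic connectivity is the second entry, 0.3249. The largest eigenvalue, 4.2143, is at most the vertex count 6.

0.3249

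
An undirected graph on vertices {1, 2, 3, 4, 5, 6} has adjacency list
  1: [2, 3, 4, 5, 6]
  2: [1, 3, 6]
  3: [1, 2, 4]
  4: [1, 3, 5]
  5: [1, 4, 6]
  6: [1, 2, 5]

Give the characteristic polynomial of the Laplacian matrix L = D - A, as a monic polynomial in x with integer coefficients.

x^6 - 20x^5 + 155x^4 - 580x^3 + 1045x^2 - 726x

Each diagonal entry of L is the vertex degree and each off-diagonal entry is -1 where an edge is present, 0 otherwise; in the order [1, 2, 3, 4, 5, 6] the diagonal is [5, 3, 3, 3, 3, 3]. Computing det(xI - L) by cofactor expansion (or equivalently via sum-over-permutations) gives x^6 - 20x^5 + 155x^4 - 580x^3 + 1045x^2 - 726x. Since p(0) = det(-L) = 0, x divides p(x). There is one zero in the spectrum, matching the 1 component. The largest eigenvalue, 6, is at most the vertex count 6.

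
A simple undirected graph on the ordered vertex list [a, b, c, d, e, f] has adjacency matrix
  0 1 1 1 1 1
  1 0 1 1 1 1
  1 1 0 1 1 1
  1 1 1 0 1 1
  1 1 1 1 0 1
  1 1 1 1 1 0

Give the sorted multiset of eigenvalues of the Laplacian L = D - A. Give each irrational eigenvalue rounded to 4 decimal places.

With the vertex order [a, b, c, d, e, f], the degrees are [5, 5, 5, 5, 5, 5], giving D = diag(5, 5, 5, 5, 5, 5) and L = D - A. The multiplicity of 0 as a Laplacian eigenvalue equals the number of connected components.

[0, 6, 6, 6, 6, 6]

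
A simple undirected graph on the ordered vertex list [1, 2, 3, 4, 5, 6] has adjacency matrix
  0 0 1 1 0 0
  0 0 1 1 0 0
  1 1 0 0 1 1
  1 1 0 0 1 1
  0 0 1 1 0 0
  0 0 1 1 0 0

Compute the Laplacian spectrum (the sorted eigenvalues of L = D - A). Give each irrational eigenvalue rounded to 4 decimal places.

Each diagonal entry of L is the vertex degree and each off-diagonal entry is -1 where an edge is present, 0 otherwise; in the order [1, 2, 3, 4, 5, 6] the diagonal is [2, 2, 4, 4, 2, 2]. Since every row of L sums to 0, the all-ones vector is in the kernel and 0 is an eigenvalue. The largest eigenvalue, 6, is at most the vertex count 6.

[0, 2, 2, 2, 4, 6]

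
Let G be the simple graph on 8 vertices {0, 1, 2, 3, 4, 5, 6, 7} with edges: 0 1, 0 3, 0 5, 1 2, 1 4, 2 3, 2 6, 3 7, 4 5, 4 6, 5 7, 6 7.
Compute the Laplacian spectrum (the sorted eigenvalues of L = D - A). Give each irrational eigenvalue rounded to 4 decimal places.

Each diagonal entry of L is the vertex degree and each off-diagonal entry is -1 where an edge is present, 0 otherwise; in the order [0, 1, 2, 3, 4, 5, 6, 7] the diagonal is [3, 3, 3, 3, 3, 3, 3, 3]. L is symmetric positive semidefinite, so every eigenvalue is real and nonnegative. The single zero eigenvalue shows the graph is connected. The largest eigenvalue, 6, is at most the vertex count 8.

[0, 2, 2, 2, 4, 4, 4, 6]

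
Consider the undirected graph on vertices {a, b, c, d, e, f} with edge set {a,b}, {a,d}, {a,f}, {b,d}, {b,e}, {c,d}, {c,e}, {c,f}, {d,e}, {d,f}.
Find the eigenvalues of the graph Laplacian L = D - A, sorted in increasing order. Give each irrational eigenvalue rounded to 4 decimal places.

Each diagonal entry of L is the vertex degree and each off-diagonal entry is -1 where an edge is present, 0 otherwise; in the order [a, b, c, d, e, f] the diagonal is [3, 3, 3, 5, 3, 3]. Since every row of L sums to 0, the all-ones vector is in the kernel and 0 is an eigenvalue.

[0, 2.3820, 2.3820, 4.6180, 4.6180, 6]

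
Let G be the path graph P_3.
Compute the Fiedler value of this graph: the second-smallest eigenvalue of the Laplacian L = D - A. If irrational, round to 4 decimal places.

The graph has 3 vertices and degree multiset [2, 1, 1]; D is the diagonal matrix of degrees and L = D - A. The sorted Laplacian eigenvalues are [0, 1, 3]; the algebraic connectivity is the second entry, 1.

1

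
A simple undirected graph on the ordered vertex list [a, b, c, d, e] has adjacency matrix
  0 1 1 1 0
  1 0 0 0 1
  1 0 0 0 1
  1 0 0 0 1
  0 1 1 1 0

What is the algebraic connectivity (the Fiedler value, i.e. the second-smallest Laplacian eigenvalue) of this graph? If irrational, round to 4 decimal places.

Reading degrees in the order [a, b, c, d, e] gives [3, 2, 2, 2, 3]; set D = diag(3, 2, 2, 2, 3) and form L = D - A. Computing the eigenvalues of L and sorting gives [0, 2, 2, 3, 5]. The Fiedler value lambda_2 = 2 is strictly positive, so the graph is connected. There is one zero in the spectrum, matching the 1 component. The largest eigenvalue, 5, is at most the vertex count 5.

2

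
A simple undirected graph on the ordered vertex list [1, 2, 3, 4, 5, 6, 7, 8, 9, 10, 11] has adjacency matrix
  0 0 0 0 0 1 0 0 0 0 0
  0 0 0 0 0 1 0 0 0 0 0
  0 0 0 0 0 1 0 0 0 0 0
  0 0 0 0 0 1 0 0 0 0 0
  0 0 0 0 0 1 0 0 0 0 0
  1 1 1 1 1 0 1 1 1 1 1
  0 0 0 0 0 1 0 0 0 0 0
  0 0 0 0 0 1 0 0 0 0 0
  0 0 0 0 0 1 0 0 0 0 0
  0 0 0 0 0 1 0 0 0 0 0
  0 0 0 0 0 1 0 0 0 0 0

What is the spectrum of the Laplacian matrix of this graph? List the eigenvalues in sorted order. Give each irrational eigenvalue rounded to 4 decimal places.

[0, 1, 1, 1, 1, 1, 1, 1, 1, 1, 11]

Each diagonal entry of L is the vertex degree and each off-diagonal entry is -1 where an edge is present, 0 otherwise; in the order [1, 2, 3, 4, 5, 6, 7, 8, 9, 10, 11] the diagonal is [1, 1, 1, 1, 1, 10, 1, 1, 1, 1, 1]. Since every row of L sums to 0, the all-ones vector is in the kernel and 0 is an eigenvalue. The single zero eigenvalue shows the graph is connected. The eigenvalues sum to 20, which equals trace(L) = 2|E|. There is one zero in the spectrum, matching the 1 component.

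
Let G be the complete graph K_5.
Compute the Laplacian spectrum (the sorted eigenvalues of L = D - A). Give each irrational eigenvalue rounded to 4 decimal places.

[0, 5, 5, 5, 5]

The graph has 5 vertices and degree multiset [4, 4, 4, 4, 4]; D is the diagonal matrix of degrees and L = D - A. The multiplicity of 0 as a Laplacian eigenvalue equals the number of connected components. There is one zero in the spectrum, matching the 1 component.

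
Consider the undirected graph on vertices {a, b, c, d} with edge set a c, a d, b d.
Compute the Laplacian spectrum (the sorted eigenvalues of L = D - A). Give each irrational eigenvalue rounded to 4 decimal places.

[0, 0.5858, 2, 3.4142]

With the vertex order [a, b, c, d], the degrees are [2, 1, 1, 2], giving D = diag(2, 1, 1, 2) and L = D - A. The multiplicity of 0 as a Laplacian eigenvalue equals the number of connected components. The single zero eigenvalue shows the graph is connected. By the matrix-tree theorem the graph has (1/4) * product of the nonzero eigenvalues = 1 spanning tree.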